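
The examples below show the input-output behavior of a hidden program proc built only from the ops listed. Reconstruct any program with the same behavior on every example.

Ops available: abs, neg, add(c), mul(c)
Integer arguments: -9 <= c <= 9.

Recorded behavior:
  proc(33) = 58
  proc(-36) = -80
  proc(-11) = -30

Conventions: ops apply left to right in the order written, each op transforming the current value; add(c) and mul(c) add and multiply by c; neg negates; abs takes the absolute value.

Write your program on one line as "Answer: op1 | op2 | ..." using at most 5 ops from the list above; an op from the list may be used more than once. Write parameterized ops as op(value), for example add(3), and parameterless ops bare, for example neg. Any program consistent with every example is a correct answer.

neg | mul(2) | neg | add(-8)

Check, running the answer program on each example:
  33 -> -33 -> -66 -> 66 -> 58
  -36 -> 36 -> 72 -> -72 -> -80
  -11 -> 11 -> 22 -> -22 -> -30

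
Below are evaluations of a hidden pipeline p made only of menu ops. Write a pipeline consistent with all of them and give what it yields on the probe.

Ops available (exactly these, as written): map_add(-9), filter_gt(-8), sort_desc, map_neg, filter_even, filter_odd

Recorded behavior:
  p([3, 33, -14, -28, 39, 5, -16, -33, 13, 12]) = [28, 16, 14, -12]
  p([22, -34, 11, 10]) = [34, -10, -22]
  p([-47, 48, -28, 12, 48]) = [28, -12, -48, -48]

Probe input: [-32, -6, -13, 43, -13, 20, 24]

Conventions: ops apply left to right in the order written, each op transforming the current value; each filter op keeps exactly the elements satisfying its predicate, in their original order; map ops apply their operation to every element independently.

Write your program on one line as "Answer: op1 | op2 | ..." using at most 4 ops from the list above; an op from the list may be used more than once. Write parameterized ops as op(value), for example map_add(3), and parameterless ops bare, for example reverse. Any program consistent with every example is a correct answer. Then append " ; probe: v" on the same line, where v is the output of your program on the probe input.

filter_even | map_neg | sort_desc ; probe: [32, 6, -20, -24]

Check, running the answer program on each example:
  [3, 33, -14, -28, 39, 5, -16, -33, 13, 12] -> [-14, -28, -16, 12] -> [14, 28, 16, -12] -> [28, 16, 14, -12]
  [22, -34, 11, 10] -> [22, -34, 10] -> [-22, 34, -10] -> [34, -10, -22]
  [-47, 48, -28, 12, 48] -> [48, -28, 12, 48] -> [-48, 28, -12, -48] -> [28, -12, -48, -48]
  probe: [-32, -6, -13, 43, -13, 20, 24] -> [-32, -6, 20, 24] -> [32, 6, -20, -24] -> [32, 6, -20, -24]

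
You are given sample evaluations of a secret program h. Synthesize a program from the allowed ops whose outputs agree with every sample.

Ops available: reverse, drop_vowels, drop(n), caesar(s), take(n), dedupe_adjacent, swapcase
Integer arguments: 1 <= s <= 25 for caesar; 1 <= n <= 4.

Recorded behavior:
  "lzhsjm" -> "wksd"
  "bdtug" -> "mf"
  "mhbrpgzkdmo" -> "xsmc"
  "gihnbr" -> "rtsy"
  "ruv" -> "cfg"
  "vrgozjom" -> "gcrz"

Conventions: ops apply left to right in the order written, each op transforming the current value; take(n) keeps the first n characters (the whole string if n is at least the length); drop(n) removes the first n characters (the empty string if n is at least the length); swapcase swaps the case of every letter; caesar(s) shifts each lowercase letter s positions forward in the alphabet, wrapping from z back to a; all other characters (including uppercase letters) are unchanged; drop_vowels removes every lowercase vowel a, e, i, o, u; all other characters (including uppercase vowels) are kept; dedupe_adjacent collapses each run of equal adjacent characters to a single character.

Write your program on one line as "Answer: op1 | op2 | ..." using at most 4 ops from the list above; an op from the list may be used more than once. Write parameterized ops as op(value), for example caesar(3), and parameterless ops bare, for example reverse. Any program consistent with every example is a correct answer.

caesar(11) | take(4) | drop_vowels

Check, running the answer program on each example:
  "lzhsjm" -> "wksdux" -> "wksd" -> "wksd"
  "bdtug" -> "moefr" -> "moef" -> "mf"
  "mhbrpgzkdmo" -> "xsmcarkvoxz" -> "xsmc" -> "xsmc"
  "gihnbr" -> "rtsymc" -> "rtsy" -> "rtsy"
  "ruv" -> "cfg" -> "cfg" -> "cfg"
  "vrgozjom" -> "gcrzkuzx" -> "gcrz" -> "gcrz"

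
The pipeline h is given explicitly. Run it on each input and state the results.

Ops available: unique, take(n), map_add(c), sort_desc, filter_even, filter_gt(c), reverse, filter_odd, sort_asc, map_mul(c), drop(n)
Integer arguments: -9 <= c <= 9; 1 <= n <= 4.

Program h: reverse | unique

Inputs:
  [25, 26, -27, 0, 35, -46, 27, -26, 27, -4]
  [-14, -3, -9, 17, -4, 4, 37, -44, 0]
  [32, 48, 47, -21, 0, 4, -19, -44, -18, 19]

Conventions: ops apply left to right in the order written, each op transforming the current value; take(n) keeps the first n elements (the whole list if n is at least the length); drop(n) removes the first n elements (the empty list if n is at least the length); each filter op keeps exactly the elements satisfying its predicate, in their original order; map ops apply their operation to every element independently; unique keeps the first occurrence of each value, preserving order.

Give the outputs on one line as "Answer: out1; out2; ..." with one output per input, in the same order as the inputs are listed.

Execution, op by op:
  [25, 26, -27, 0, 35, -46, 27, -26, 27, -4] -> [-4, 27, -26, 27, -46, 35, 0, -27, 26, 25] -> [-4, 27, -26, -46, 35, 0, -27, 26, 25]
  [-14, -3, -9, 17, -4, 4, 37, -44, 0] -> [0, -44, 37, 4, -4, 17, -9, -3, -14] -> [0, -44, 37, 4, -4, 17, -9, -3, -14]
  [32, 48, 47, -21, 0, 4, -19, -44, -18, 19] -> [19, -18, -44, -19, 4, 0, -21, 47, 48, 32] -> [19, -18, -44, -19, 4, 0, -21, 47, 48, 32]

[-4, 27, -26, -46, 35, 0, -27, 26, 25]; [0, -44, 37, 4, -4, 17, -9, -3, -14]; [19, -18, -44, -19, 4, 0, -21, 47, 48, 32]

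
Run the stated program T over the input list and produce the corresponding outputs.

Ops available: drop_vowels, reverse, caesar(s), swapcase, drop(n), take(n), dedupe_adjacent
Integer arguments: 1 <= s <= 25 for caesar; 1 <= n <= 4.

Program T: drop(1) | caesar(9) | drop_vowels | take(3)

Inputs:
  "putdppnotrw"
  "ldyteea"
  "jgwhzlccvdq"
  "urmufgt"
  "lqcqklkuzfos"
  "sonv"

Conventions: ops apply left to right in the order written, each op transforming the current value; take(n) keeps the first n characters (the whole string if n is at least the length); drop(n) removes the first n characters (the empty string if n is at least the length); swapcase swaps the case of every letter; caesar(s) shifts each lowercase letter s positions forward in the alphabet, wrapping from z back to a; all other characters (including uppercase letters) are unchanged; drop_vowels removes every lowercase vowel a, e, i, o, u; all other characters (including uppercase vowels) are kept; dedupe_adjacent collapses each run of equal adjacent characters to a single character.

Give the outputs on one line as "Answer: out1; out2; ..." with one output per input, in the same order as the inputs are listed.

Execution, op by op:
  "putdppnotrw" -> "utdppnotrw" -> "dcmyywxcaf" -> "dcmyywxcf" -> "dcm"
  "ldyteea" -> "dyteea" -> "mhcnnj" -> "mhcnnj" -> "mhc"
  "jgwhzlccvdq" -> "gwhzlccvdq" -> "pfqiullemz" -> "pfqllmz" -> "pfq"
  "urmufgt" -> "rmufgt" -> "avdopc" -> "vdpc" -> "vdp"
  "lqcqklkuzfos" -> "qcqklkuzfos" -> "zlztutdioxb" -> "zlzttdxb" -> "zlz"
  "sonv" -> "onv" -> "xwe" -> "xw" -> "xw"

"dcm"; "mhc"; "pfq"; "vdp"; "zlz"; "xw"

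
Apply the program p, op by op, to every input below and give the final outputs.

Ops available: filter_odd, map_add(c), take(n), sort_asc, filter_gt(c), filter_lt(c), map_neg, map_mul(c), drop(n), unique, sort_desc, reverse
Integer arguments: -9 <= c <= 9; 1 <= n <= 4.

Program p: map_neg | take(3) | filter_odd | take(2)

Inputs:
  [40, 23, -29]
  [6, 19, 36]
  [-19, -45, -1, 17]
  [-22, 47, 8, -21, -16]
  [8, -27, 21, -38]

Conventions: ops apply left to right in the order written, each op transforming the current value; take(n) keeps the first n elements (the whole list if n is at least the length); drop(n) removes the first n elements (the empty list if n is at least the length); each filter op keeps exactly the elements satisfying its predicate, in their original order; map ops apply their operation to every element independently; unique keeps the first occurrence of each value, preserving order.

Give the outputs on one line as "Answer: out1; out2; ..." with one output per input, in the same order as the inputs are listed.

Execution, op by op:
  [40, 23, -29] -> [-40, -23, 29] -> [-40, -23, 29] -> [-23, 29] -> [-23, 29]
  [6, 19, 36] -> [-6, -19, -36] -> [-6, -19, -36] -> [-19] -> [-19]
  [-19, -45, -1, 17] -> [19, 45, 1, -17] -> [19, 45, 1] -> [19, 45, 1] -> [19, 45]
  [-22, 47, 8, -21, -16] -> [22, -47, -8, 21, 16] -> [22, -47, -8] -> [-47] -> [-47]
  [8, -27, 21, -38] -> [-8, 27, -21, 38] -> [-8, 27, -21] -> [27, -21] -> [27, -21]

[-23, 29]; [-19]; [19, 45]; [-47]; [27, -21]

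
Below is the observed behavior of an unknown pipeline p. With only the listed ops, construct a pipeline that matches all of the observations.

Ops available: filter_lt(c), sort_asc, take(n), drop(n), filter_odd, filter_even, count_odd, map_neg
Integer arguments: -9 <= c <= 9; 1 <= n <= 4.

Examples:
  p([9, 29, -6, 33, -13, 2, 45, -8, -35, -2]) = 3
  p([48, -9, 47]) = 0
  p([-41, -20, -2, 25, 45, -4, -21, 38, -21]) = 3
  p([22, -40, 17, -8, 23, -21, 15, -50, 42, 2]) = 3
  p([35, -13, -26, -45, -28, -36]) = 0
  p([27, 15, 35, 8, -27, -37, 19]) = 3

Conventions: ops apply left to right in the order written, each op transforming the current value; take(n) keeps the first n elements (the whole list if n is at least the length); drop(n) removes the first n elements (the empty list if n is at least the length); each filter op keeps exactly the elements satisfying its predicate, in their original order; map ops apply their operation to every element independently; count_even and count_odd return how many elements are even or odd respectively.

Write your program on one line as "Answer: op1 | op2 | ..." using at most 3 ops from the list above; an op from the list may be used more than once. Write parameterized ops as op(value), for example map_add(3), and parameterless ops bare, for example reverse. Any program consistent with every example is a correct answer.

drop(4) | count_odd

Check, running the answer program on each example:
  [9, 29, -6, 33, -13, 2, 45, -8, -35, -2] -> [-13, 2, 45, -8, -35, -2] -> 3
  [48, -9, 47] -> [] -> 0
  [-41, -20, -2, 25, 45, -4, -21, 38, -21] -> [45, -4, -21, 38, -21] -> 3
  [22, -40, 17, -8, 23, -21, 15, -50, 42, 2] -> [23, -21, 15, -50, 42, 2] -> 3
  [35, -13, -26, -45, -28, -36] -> [-28, -36] -> 0
  [27, 15, 35, 8, -27, -37, 19] -> [-27, -37, 19] -> 3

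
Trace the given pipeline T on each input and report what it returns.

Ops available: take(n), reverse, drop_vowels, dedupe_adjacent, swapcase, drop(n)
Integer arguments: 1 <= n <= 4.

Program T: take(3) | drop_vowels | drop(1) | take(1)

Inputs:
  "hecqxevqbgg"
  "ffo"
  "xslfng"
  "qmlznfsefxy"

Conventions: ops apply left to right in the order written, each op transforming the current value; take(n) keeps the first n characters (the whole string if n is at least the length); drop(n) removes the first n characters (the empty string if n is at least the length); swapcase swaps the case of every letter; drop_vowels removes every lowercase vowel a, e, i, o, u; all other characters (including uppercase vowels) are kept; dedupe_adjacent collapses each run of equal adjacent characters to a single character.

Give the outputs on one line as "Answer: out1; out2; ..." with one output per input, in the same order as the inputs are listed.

Execution, op by op:
  "hecqxevqbgg" -> "hec" -> "hc" -> "c" -> "c"
  "ffo" -> "ffo" -> "ff" -> "f" -> "f"
  "xslfng" -> "xsl" -> "xsl" -> "sl" -> "s"
  "qmlznfsefxy" -> "qml" -> "qml" -> "ml" -> "m"

"c"; "f"; "s"; "m"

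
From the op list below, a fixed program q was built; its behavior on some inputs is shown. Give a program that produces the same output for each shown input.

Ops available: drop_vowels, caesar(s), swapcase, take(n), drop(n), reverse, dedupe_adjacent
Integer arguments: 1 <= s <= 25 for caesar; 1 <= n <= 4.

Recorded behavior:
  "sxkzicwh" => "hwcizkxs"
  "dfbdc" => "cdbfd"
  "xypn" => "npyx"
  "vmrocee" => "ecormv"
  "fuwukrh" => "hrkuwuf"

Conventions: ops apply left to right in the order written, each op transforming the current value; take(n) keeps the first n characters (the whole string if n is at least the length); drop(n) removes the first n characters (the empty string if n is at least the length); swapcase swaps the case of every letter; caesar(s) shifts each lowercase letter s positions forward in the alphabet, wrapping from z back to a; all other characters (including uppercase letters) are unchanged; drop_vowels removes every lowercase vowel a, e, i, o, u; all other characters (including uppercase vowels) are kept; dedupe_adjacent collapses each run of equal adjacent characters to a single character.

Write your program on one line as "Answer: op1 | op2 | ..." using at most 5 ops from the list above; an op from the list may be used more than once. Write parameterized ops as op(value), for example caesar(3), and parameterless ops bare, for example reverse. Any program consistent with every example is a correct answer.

swapcase | dedupe_adjacent | reverse | swapcase

Check, running the answer program on each example:
  "sxkzicwh" -> "SXKZICWH" -> "SXKZICWH" -> "HWCIZKXS" -> "hwcizkxs"
  "dfbdc" -> "DFBDC" -> "DFBDC" -> "CDBFD" -> "cdbfd"
  "xypn" -> "XYPN" -> "XYPN" -> "NPYX" -> "npyx"
  "vmrocee" -> "VMROCEE" -> "VMROCE" -> "ECORMV" -> "ecormv"
  "fuwukrh" -> "FUWUKRH" -> "FUWUKRH" -> "HRKUWUF" -> "hrkuwuf"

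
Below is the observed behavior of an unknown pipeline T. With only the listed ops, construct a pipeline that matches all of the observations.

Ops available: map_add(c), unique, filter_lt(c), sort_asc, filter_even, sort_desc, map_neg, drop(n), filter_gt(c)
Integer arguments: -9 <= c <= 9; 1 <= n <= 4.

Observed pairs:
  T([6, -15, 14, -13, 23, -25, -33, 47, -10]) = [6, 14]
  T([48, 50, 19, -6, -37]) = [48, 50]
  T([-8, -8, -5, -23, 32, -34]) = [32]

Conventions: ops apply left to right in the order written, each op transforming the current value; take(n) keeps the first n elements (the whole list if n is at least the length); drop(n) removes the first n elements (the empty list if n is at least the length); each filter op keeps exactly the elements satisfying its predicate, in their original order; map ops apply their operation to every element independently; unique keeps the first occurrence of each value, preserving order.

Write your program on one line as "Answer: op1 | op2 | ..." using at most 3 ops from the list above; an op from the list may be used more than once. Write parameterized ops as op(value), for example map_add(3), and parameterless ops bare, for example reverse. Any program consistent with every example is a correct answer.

sort_asc | filter_gt(4) | filter_even

Check, running the answer program on each example:
  [6, -15, 14, -13, 23, -25, -33, 47, -10] -> [-33, -25, -15, -13, -10, 6, 14, 23, 47] -> [6, 14, 23, 47] -> [6, 14]
  [48, 50, 19, -6, -37] -> [-37, -6, 19, 48, 50] -> [19, 48, 50] -> [48, 50]
  [-8, -8, -5, -23, 32, -34] -> [-34, -23, -8, -8, -5, 32] -> [32] -> [32]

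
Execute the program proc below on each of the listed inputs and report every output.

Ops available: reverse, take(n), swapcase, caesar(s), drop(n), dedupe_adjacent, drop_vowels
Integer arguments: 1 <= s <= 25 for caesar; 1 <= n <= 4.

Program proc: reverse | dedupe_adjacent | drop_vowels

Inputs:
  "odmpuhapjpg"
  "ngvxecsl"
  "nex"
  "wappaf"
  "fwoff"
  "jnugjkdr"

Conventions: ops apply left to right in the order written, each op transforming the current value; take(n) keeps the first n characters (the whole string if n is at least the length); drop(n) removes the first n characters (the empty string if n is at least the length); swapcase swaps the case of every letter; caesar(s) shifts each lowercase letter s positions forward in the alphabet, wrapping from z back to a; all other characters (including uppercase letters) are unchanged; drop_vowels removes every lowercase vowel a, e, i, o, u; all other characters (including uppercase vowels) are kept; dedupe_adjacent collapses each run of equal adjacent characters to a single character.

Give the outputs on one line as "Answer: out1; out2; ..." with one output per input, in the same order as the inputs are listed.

"gpjphpmd"; "lscxvgn"; "xn"; "fpw"; "fwf"; "rdkjgnj"

Execution, op by op:
  "odmpuhapjpg" -> "gpjpahupmdo" -> "gpjpahupmdo" -> "gpjphpmd"
  "ngvxecsl" -> "lscexvgn" -> "lscexvgn" -> "lscxvgn"
  "nex" -> "xen" -> "xen" -> "xn"
  "wappaf" -> "fappaw" -> "fapaw" -> "fpw"
  "fwoff" -> "ffowf" -> "fowf" -> "fwf"
  "jnugjkdr" -> "rdkjgunj" -> "rdkjgunj" -> "rdkjgnj"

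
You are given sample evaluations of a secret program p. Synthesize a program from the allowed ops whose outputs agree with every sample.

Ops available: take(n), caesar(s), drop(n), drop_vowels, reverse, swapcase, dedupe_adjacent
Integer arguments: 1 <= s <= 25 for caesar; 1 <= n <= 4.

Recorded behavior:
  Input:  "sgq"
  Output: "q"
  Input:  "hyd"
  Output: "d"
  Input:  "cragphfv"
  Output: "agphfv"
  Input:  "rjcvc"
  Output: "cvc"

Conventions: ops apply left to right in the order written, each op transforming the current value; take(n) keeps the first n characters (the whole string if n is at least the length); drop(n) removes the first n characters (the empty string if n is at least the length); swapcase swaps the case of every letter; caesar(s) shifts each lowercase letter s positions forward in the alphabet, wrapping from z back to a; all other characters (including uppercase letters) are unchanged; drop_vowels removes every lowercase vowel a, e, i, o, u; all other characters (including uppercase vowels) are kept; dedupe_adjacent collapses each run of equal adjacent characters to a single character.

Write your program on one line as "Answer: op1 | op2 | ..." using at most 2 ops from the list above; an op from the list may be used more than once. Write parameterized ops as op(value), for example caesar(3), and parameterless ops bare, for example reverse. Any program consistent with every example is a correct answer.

drop(1) | drop(1)

Check, running the answer program on each example:
  "sgq" -> "gq" -> "q"
  "hyd" -> "yd" -> "d"
  "cragphfv" -> "ragphfv" -> "agphfv"
  "rjcvc" -> "jcvc" -> "cvc"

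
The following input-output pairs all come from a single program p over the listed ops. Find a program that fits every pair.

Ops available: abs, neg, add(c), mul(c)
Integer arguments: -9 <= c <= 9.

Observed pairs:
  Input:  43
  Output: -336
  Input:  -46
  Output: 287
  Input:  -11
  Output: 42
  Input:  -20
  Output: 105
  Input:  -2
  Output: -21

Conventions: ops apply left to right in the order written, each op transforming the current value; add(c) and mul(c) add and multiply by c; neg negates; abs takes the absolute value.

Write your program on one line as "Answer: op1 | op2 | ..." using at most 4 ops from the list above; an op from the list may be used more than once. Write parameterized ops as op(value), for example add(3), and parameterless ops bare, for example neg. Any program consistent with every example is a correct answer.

neg | add(2) | add(-7) | mul(7)

Check, running the answer program on each example:
  43 -> -43 -> -41 -> -48 -> -336
  -46 -> 46 -> 48 -> 41 -> 287
  -11 -> 11 -> 13 -> 6 -> 42
  -20 -> 20 -> 22 -> 15 -> 105
  -2 -> 2 -> 4 -> -3 -> -21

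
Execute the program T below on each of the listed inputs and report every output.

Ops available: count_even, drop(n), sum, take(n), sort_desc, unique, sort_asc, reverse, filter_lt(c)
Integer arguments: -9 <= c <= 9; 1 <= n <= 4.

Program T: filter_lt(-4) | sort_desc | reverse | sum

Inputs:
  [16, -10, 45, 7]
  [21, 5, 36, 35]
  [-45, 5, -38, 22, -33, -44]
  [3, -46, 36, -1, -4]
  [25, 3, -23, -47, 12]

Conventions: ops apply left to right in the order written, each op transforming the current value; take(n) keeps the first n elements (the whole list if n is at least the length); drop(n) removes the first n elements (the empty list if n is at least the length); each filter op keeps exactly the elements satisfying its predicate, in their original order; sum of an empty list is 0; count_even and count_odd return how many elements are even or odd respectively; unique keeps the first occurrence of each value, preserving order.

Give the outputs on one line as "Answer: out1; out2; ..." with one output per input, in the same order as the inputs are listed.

-10; 0; -160; -46; -70

Execution, op by op:
  [16, -10, 45, 7] -> [-10] -> [-10] -> [-10] -> -10
  [21, 5, 36, 35] -> [] -> [] -> [] -> 0
  [-45, 5, -38, 22, -33, -44] -> [-45, -38, -33, -44] -> [-33, -38, -44, -45] -> [-45, -44, -38, -33] -> -160
  [3, -46, 36, -1, -4] -> [-46] -> [-46] -> [-46] -> -46
  [25, 3, -23, -47, 12] -> [-23, -47] -> [-23, -47] -> [-47, -23] -> -70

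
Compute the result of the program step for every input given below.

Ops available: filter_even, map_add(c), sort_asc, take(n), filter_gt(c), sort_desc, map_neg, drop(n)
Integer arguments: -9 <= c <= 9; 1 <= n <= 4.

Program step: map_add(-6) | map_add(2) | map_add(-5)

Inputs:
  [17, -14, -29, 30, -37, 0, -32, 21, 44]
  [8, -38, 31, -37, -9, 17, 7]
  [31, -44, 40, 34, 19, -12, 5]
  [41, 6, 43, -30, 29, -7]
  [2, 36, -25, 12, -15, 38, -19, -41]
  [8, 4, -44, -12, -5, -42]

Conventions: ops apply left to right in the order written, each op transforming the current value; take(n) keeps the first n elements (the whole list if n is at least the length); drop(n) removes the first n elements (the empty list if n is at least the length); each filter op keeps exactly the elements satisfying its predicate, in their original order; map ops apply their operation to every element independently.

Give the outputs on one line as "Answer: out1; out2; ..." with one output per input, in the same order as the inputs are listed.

[8, -23, -38, 21, -46, -9, -41, 12, 35]; [-1, -47, 22, -46, -18, 8, -2]; [22, -53, 31, 25, 10, -21, -4]; [32, -3, 34, -39, 20, -16]; [-7, 27, -34, 3, -24, 29, -28, -50]; [-1, -5, -53, -21, -14, -51]

Execution, op by op:
  [17, -14, -29, 30, -37, 0, -32, 21, 44] -> [11, -20, -35, 24, -43, -6, -38, 15, 38] -> [13, -18, -33, 26, -41, -4, -36, 17, 40] -> [8, -23, -38, 21, -46, -9, -41, 12, 35]
  [8, -38, 31, -37, -9, 17, 7] -> [2, -44, 25, -43, -15, 11, 1] -> [4, -42, 27, -41, -13, 13, 3] -> [-1, -47, 22, -46, -18, 8, -2]
  [31, -44, 40, 34, 19, -12, 5] -> [25, -50, 34, 28, 13, -18, -1] -> [27, -48, 36, 30, 15, -16, 1] -> [22, -53, 31, 25, 10, -21, -4]
  [41, 6, 43, -30, 29, -7] -> [35, 0, 37, -36, 23, -13] -> [37, 2, 39, -34, 25, -11] -> [32, -3, 34, -39, 20, -16]
  [2, 36, -25, 12, -15, 38, -19, -41] -> [-4, 30, -31, 6, -21, 32, -25, -47] -> [-2, 32, -29, 8, -19, 34, -23, -45] -> [-7, 27, -34, 3, -24, 29, -28, -50]
  [8, 4, -44, -12, -5, -42] -> [2, -2, -50, -18, -11, -48] -> [4, 0, -48, -16, -9, -46] -> [-1, -5, -53, -21, -14, -51]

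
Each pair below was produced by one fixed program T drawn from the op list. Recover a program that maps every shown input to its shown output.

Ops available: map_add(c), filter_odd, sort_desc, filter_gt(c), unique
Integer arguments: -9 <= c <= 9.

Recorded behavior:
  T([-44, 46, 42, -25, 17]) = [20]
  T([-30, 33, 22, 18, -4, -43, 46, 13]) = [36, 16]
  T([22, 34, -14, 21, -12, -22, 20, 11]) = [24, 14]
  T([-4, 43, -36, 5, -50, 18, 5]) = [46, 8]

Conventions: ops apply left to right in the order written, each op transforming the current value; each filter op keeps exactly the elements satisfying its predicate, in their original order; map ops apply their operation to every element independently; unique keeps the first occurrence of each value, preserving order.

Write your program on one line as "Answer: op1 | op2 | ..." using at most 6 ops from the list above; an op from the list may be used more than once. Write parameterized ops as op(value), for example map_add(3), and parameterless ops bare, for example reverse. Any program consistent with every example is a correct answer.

sort_desc | filter_gt(-1) | filter_odd | map_add(3) | unique

Check, running the answer program on each example:
  [-44, 46, 42, -25, 17] -> [46, 42, 17, -25, -44] -> [46, 42, 17] -> [17] -> [20] -> [20]
  [-30, 33, 22, 18, -4, -43, 46, 13] -> [46, 33, 22, 18, 13, -4, -30, -43] -> [46, 33, 22, 18, 13] -> [33, 13] -> [36, 16] -> [36, 16]
  [22, 34, -14, 21, -12, -22, 20, 11] -> [34, 22, 21, 20, 11, -12, -14, -22] -> [34, 22, 21, 20, 11] -> [21, 11] -> [24, 14] -> [24, 14]
  [-4, 43, -36, 5, -50, 18, 5] -> [43, 18, 5, 5, -4, -36, -50] -> [43, 18, 5, 5] -> [43, 5, 5] -> [46, 8, 8] -> [46, 8]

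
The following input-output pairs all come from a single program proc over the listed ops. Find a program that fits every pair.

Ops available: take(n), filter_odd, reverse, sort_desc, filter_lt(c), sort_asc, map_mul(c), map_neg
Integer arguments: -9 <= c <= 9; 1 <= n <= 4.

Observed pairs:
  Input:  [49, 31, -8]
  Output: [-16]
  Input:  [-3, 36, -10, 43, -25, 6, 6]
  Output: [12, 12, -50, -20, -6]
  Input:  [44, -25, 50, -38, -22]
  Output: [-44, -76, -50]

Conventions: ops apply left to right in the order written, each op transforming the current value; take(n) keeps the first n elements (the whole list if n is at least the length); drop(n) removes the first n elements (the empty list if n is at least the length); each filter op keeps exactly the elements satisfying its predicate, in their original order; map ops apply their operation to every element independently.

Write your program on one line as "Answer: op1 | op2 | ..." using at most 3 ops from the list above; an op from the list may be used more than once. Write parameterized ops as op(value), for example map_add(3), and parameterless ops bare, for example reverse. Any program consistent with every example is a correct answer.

filter_lt(8) | reverse | map_mul(2)

Check, running the answer program on each example:
  [49, 31, -8] -> [-8] -> [-8] -> [-16]
  [-3, 36, -10, 43, -25, 6, 6] -> [-3, -10, -25, 6, 6] -> [6, 6, -25, -10, -3] -> [12, 12, -50, -20, -6]
  [44, -25, 50, -38, -22] -> [-25, -38, -22] -> [-22, -38, -25] -> [-44, -76, -50]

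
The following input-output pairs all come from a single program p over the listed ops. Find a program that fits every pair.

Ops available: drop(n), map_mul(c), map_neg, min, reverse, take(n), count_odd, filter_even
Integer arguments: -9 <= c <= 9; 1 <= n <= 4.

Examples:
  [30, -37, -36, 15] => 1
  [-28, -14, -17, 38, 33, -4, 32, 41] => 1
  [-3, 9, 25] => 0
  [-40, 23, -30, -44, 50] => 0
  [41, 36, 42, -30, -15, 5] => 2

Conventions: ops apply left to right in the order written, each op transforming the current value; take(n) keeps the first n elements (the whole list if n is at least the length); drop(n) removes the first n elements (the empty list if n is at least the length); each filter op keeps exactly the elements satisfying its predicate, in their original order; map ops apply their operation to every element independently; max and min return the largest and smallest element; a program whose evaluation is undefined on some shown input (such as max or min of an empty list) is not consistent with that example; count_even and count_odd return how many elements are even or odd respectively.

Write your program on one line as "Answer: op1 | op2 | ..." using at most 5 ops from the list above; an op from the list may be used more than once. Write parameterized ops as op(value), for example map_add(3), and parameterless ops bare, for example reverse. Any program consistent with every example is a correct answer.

drop(3) | take(3) | reverse | count_odd

Check, running the answer program on each example:
  [30, -37, -36, 15] -> [15] -> [15] -> [15] -> 1
  [-28, -14, -17, 38, 33, -4, 32, 41] -> [38, 33, -4, 32, 41] -> [38, 33, -4] -> [-4, 33, 38] -> 1
  [-3, 9, 25] -> [] -> [] -> [] -> 0
  [-40, 23, -30, -44, 50] -> [-44, 50] -> [-44, 50] -> [50, -44] -> 0
  [41, 36, 42, -30, -15, 5] -> [-30, -15, 5] -> [-30, -15, 5] -> [5, -15, -30] -> 2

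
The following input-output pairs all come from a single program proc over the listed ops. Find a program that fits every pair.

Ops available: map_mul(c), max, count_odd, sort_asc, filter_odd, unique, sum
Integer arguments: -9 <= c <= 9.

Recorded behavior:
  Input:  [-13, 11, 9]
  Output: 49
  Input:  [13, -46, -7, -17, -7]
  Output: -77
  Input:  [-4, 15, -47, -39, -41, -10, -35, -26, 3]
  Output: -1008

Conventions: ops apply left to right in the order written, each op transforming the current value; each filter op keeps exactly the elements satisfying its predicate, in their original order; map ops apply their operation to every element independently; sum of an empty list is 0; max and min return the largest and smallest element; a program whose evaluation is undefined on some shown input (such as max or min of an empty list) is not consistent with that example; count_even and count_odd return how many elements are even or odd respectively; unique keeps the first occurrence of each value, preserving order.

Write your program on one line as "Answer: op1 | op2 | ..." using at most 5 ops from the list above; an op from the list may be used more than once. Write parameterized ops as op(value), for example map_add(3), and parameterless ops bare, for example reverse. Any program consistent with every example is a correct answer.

unique | map_mul(7) | filter_odd | sum

Check, running the answer program on each example:
  [-13, 11, 9] -> [-13, 11, 9] -> [-91, 77, 63] -> [-91, 77, 63] -> 49
  [13, -46, -7, -17, -7] -> [13, -46, -7, -17] -> [91, -322, -49, -119] -> [91, -49, -119] -> -77
  [-4, 15, -47, -39, -41, -10, -35, -26, 3] -> [-4, 15, -47, -39, -41, -10, -35, -26, 3] -> [-28, 105, -329, -273, -287, -70, -245, -182, 21] -> [105, -329, -273, -287, -245, 21] -> -1008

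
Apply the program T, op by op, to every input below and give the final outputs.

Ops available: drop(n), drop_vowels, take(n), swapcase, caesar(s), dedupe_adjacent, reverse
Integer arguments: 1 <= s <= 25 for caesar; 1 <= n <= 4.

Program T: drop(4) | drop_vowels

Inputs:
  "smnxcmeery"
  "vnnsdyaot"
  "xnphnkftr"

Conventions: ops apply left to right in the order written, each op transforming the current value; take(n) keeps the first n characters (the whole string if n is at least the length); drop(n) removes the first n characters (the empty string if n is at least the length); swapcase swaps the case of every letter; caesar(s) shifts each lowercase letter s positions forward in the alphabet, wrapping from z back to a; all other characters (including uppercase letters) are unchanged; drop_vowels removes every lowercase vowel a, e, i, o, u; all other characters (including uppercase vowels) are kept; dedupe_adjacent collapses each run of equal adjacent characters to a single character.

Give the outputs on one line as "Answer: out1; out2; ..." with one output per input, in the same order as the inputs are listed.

Execution, op by op:
  "smnxcmeery" -> "cmeery" -> "cmry"
  "vnnsdyaot" -> "dyaot" -> "dyt"
  "xnphnkftr" -> "nkftr" -> "nkftr"

"cmry"; "dyt"; "nkftr"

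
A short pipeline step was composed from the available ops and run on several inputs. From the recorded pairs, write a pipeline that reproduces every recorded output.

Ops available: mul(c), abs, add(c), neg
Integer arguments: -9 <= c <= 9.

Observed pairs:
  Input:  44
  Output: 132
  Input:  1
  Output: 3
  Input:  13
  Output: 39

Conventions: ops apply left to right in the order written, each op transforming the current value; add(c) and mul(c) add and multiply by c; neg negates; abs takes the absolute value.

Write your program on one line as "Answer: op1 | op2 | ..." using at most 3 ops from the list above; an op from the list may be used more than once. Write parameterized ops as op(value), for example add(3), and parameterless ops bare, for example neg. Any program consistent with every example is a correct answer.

neg | mul(-3)

Check, running the answer program on each example:
  44 -> -44 -> 132
  1 -> -1 -> 3
  13 -> -13 -> 39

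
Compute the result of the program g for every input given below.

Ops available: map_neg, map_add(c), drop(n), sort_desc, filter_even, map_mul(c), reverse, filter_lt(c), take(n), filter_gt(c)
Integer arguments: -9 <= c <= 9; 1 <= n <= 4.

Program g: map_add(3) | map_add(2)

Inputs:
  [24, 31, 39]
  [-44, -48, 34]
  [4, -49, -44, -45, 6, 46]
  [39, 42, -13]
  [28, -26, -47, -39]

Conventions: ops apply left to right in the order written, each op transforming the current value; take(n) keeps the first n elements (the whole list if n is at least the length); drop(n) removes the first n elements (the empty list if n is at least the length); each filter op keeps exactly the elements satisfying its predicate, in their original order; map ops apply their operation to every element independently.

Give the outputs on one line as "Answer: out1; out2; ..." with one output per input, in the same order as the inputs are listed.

[29, 36, 44]; [-39, -43, 39]; [9, -44, -39, -40, 11, 51]; [44, 47, -8]; [33, -21, -42, -34]

Execution, op by op:
  [24, 31, 39] -> [27, 34, 42] -> [29, 36, 44]
  [-44, -48, 34] -> [-41, -45, 37] -> [-39, -43, 39]
  [4, -49, -44, -45, 6, 46] -> [7, -46, -41, -42, 9, 49] -> [9, -44, -39, -40, 11, 51]
  [39, 42, -13] -> [42, 45, -10] -> [44, 47, -8]
  [28, -26, -47, -39] -> [31, -23, -44, -36] -> [33, -21, -42, -34]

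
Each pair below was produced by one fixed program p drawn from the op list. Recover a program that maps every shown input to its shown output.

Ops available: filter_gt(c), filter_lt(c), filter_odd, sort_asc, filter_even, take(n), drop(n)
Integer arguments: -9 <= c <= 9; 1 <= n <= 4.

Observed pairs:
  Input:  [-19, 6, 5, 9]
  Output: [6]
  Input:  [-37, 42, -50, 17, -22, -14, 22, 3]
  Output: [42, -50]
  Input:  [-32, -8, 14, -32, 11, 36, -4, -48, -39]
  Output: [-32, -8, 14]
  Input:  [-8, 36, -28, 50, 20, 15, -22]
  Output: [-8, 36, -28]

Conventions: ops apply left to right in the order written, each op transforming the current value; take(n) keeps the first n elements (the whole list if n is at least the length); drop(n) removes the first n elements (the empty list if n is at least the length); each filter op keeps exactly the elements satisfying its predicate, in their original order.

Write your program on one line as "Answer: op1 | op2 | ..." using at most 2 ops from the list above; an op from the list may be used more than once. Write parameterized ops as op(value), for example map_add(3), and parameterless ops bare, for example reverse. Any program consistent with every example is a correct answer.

take(3) | filter_even

Check, running the answer program on each example:
  [-19, 6, 5, 9] -> [-19, 6, 5] -> [6]
  [-37, 42, -50, 17, -22, -14, 22, 3] -> [-37, 42, -50] -> [42, -50]
  [-32, -8, 14, -32, 11, 36, -4, -48, -39] -> [-32, -8, 14] -> [-32, -8, 14]
  [-8, 36, -28, 50, 20, 15, -22] -> [-8, 36, -28] -> [-8, 36, -28]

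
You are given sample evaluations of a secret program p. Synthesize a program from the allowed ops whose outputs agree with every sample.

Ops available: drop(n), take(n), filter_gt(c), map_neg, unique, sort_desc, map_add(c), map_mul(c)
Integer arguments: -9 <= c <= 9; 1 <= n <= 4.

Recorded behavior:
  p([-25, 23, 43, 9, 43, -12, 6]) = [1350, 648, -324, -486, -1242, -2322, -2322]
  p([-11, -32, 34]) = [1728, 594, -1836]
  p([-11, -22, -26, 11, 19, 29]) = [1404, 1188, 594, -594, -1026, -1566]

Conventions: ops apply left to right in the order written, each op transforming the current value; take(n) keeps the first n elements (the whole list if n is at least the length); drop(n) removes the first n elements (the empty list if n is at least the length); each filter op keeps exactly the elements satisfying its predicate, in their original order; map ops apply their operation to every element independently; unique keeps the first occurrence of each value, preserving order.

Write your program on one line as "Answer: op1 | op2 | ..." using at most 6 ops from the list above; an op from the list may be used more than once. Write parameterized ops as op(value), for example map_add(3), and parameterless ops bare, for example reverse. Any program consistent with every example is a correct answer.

map_mul(-6) | map_neg | sort_desc | map_mul(-9) | sort_desc

Check, running the answer program on each example:
  [-25, 23, 43, 9, 43, -12, 6] -> [150, -138, -258, -54, -258, 72, -36] -> [-150, 138, 258, 54, 258, -72, 36] -> [258, 258, 138, 54, 36, -72, -150] -> [-2322, -2322, -1242, -486, -324, 648, 1350] -> [1350, 648, -324, -486, -1242, -2322, -2322]
  [-11, -32, 34] -> [66, 192, -204] -> [-66, -192, 204] -> [204, -66, -192] -> [-1836, 594, 1728] -> [1728, 594, -1836]
  [-11, -22, -26, 11, 19, 29] -> [66, 132, 156, -66, -114, -174] -> [-66, -132, -156, 66, 114, 174] -> [174, 114, 66, -66, -132, -156] -> [-1566, -1026, -594, 594, 1188, 1404] -> [1404, 1188, 594, -594, -1026, -1566]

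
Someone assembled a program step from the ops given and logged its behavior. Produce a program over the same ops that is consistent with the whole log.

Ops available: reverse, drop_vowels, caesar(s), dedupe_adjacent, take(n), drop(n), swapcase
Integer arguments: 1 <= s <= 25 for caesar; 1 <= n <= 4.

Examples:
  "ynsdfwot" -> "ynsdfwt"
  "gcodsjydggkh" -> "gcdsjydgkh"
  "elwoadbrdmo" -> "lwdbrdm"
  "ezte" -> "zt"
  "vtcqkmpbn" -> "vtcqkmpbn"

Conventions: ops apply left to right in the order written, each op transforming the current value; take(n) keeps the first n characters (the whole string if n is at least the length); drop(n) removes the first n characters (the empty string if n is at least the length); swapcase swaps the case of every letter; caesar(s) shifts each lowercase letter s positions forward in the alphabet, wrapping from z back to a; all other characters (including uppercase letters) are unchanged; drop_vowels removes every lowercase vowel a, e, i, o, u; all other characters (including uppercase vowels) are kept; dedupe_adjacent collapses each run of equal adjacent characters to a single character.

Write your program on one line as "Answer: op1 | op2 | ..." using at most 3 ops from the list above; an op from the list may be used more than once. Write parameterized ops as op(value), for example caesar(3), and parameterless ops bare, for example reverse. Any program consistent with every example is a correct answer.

dedupe_adjacent | drop_vowels

Check, running the answer program on each example:
  "ynsdfwot" -> "ynsdfwot" -> "ynsdfwt"
  "gcodsjydggkh" -> "gcodsjydgkh" -> "gcdsjydgkh"
  "elwoadbrdmo" -> "elwoadbrdmo" -> "lwdbrdm"
  "ezte" -> "ezte" -> "zt"
  "vtcqkmpbn" -> "vtcqkmpbn" -> "vtcqkmpbn"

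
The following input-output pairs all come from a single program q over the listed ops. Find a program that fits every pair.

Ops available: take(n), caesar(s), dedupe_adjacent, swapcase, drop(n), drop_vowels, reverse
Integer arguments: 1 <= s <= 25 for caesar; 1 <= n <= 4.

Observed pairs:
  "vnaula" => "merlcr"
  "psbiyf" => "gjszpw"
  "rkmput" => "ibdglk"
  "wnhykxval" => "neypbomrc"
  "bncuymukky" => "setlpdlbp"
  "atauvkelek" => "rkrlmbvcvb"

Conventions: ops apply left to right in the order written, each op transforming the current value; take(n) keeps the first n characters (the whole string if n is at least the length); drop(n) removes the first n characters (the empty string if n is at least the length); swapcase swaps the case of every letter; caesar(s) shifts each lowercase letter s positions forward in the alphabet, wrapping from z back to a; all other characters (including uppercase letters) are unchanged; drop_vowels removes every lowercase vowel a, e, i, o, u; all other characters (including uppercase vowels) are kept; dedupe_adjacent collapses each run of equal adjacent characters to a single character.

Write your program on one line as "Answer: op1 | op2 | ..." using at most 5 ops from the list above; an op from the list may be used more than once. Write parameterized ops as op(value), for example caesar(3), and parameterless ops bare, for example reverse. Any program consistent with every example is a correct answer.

dedupe_adjacent | caesar(7) | caesar(2) | caesar(8)

Check, running the answer program on each example:
  "vnaula" -> "vnaula" -> "cuhbsh" -> "ewjduj" -> "merlcr"
  "psbiyf" -> "psbiyf" -> "wzipfm" -> "ybkrho" -> "gjszpw"
  "rkmput" -> "rkmput" -> "yrtwba" -> "atvydc" -> "ibdglk"
  "wnhykxval" -> "wnhykxval" -> "duofrechs" -> "fwqhtgeju" -> "neypbomrc"
  "bncuymukky" -> "bncuymuky" -> "iujbftbrf" -> "kwldhvdth" -> "setlpdlbp"
  "atauvkelek" -> "atauvkelek" -> "hahbcrlslr" -> "jcjdetnunt" -> "rkrlmbvcvb"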